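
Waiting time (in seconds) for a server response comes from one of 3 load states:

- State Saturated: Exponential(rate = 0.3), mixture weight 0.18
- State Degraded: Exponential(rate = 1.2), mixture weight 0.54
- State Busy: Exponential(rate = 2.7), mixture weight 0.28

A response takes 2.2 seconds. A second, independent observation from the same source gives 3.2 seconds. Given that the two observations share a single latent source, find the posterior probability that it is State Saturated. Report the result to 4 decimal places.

0.7287

Posterior ∝ prior × likelihood, so P(k | x) ∝ π_k f_k(x); normalise over all components.
Since both observations come from the same component, the likelihood for component k is f_k(x₁)·f_k(x₂).
  L_Saturated = [0.3·e^(−0.3·2.2) = 0.3·e^(−0.6600) = 0.155055] × [0.114868] = 0.0178109
  L_Degraded = [1.2·e^(−1.2·2.2) = 1.2·e^(−2.6400) = 0.0856335] × [0.0257923] = 0.00220869
  L_Busy = [2.7·e^(−2.7·2.2) = 2.7·e^(−5.9400) = 0.00710648] × [0.000477595] = 3.39402e-06
Prior × likelihood for each component:
  π_Saturated·L_Saturated = 0.18 × 0.0178109 = 0.00320596
  π_Degraded·L_Degraded = 0.54 × 0.00220869 = 0.00119269
  π_Busy·L_Busy = 0.28 × 3.39402e-06 = 9.50325e-07
Sum: 0.00320596 + 0.00119269 + 9.50325e-07 = 0.0043996
Responsibility of State Saturated: 0.00320596 / 0.0043996 ≈ 0.7287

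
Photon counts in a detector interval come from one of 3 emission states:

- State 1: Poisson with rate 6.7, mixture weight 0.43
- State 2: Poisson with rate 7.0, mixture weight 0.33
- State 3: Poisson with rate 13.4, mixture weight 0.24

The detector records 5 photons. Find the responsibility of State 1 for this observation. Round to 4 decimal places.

The responsibility of component k is π_k f_k(x) divided by Σ_j π_j f_j(x).
Component likelihoods at x = 5 photons:
  L_1 = 0.13849
  L_2 = 0.127717
  L_3 = 0.00545502
Multiply by the mixture weights:
  π_1·L_1 = 0.43 × 0.13849 = 0.0595509
  π_2·L_2 = 0.33 × 0.127717 = 0.0421465
  π_3·L_3 = 0.24 × 0.00545502 = 0.00130921
Sum: 0.0595509 + 0.0421465 + 0.00130921 = 0.103007
Responsibility of State 1: 0.0595509 / 0.103007 ≈ 0.5781

0.5781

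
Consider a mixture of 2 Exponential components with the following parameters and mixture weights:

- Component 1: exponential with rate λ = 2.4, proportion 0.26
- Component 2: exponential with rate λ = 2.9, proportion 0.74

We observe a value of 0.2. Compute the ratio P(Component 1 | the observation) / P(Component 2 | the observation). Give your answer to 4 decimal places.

Only the two components matter; the odds are (w_i f_i(x)) / (w_j f_j(x)).
Component likelihoods at x = 0.2:
  p_1 = 1.48508
  p_2 = 1.62371
0.386121 / 1.20154 ≈ 0.3214

0.3214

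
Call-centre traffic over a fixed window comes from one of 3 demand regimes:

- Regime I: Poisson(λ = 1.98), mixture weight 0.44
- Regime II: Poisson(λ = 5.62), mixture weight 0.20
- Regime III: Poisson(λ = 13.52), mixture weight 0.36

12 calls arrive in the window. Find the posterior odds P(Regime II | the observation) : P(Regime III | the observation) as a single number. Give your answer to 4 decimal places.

0.0399

Since P(k|x) ∝ P(Z=k) f_k(x), the posterior odds are P(Z=i) f_i(x) / (P(Z=j) f_j(x)).
Poisson probabilities:
  p_I = 1.04651e-06
  p_II = 0.00751214
  p_III = 0.104646
Posterior odds = (P(Z=II)·p_II) / (P(Z=III)·p_III) = (0.20·0.00751214) / (0.36·0.104646) = 0.00150243 / 0.0376725 ≈ 0.0399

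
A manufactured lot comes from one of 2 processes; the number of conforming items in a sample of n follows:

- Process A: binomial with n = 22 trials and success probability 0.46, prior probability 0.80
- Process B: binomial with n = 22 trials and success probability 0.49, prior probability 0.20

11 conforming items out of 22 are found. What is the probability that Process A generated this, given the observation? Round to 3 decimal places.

By Bayes' theorem, P(k | x) = π_k f_k(x) / Σ_j π_j f_j(x).
Evaluate each component's likelihood at the observed value:
  p_A = C(22,11)·0.46^11·0.54^11 = 705432·0.000195135·0.0011385 = 0.156719
  p_B = C(22,11)·0.49^11·0.51^11 = 705432·0.000390982·0.000607116 = 0.16745
Multiply by the mixture weights:
  π_A·p_A = 0.80 × 0.156719 = 0.125375
  π_B·p_B = 0.20 × 0.16745 = 0.0334899
Evidence: 0.125375 + 0.0334899 = 0.158865
P(Process A | 11 conforming items out of 22) ≈ 0.789

0.789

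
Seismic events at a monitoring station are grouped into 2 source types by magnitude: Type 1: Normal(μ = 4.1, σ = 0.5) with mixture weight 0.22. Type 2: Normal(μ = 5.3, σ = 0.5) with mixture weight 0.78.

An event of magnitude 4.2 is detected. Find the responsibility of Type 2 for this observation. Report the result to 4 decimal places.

0.2434

By Bayes' theorem, P(k | x) = w_k f_k(x) / Σ_j w_j f_j(x).
Component likelihoods at x = 4.2:
  L_1 = 0.782085
  L_2 = 0.0709492
Unnormalised posteriors:
  w_1·L_1 = 0.22 × 0.782085 = 0.172059
  w_2·L_2 = 0.78 × 0.0709492 = 0.0553404
Sum: 0.172059 + 0.0553404 = 0.227399
Responsibility of Type 2: 0.0553404 / 0.227399 ≈ 0.2434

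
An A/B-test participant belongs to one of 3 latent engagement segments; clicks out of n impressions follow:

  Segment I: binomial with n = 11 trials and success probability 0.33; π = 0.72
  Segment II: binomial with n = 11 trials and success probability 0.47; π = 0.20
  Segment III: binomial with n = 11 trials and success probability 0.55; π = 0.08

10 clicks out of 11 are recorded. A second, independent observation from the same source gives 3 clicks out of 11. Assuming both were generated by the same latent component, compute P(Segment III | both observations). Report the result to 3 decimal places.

Posterior ∝ prior × likelihood, so P(k | x) ∝ π_k f_k(x); normalise over all components.
Since both observations come from the same component, the likelihood for component k is f_k(x₁)·f_k(x₂).
  f_I = [C(11,10)·0.33^10·0.67^1 = 11·1.53158e-05·0.67 = 0.000112877] × [0.240782] = 2.71788e-05
  f_II = [C(11,10)·0.47^10·0.53^1 = 11·0.000525991·0.53 = 0.00306653] × [0.106656] = 0.000327063
  f_III = [C(11,10)·0.55^10·0.45^1 = 11·0.00253295·0.45 = 0.0125381] × [0.0461607] = 0.000578768
Multiply by the mixture weights:
  π_I·f_I = 0.72 × 2.71788e-05 = 1.95688e-05
  π_II·f_II = 0.20 × 0.000327063 = 6.54126e-05
  π_III·f_III = 0.08 × 0.000578768 = 4.63014e-05
Evidence: 1.95688e-05 + 6.54126e-05 + 4.63014e-05 = 0.000131283
Responsibility of Segment III: 4.63014e-05 / 0.000131283 ≈ 0.353

0.353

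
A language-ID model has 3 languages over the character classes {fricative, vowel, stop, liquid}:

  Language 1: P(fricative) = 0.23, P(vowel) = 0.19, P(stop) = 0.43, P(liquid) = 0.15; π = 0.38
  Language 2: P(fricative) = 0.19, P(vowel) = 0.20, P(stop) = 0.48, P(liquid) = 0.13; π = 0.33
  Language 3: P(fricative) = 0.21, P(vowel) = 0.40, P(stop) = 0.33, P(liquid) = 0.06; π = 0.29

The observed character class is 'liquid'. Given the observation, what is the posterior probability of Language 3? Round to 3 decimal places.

P(component k | x) = P(Z=k)·f_k(x) / marginal(x), where marginal(x) = Σ_j P(Z=j)·f_j(x).
Component likelihoods at x = 'liquid':
  L_1 = P(liquid | comp) = 0.15
  L_2 = P(liquid | comp) = 0.13
  L_3 = P(liquid | comp) = 0.06
Multiply by the mixture weights:
  P(Z=1)·L_1 = 0.38 × 0.15 = 0.057
  P(Z=2)·L_2 = 0.33 × 0.13 = 0.0429
  P(Z=3)·L_3 = 0.29 × 0.06 = 0.0174
Marginal: 0.057 + 0.0429 + 0.0174 = 0.1173
Responsibility of Language 3: 0.0174 / 0.1173 ≈ 0.148

0.148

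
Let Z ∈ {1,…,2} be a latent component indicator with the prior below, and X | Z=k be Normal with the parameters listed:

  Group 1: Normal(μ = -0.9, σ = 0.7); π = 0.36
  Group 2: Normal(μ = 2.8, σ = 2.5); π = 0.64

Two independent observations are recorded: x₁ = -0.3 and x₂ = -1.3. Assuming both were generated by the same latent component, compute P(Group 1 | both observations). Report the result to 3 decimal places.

0.972

Posterior ∝ prior × likelihood, so P(k | x) ∝ w_k f_k(x); normalise over all components.
Since both observations come from the same component, the likelihood for component k is f_k(x₁)·f_k(x₂).
  L_1 = [(1/(0.7·√(2π)))·exp(−(-0.3−-0.9)²/(2·0.7²)) = 0.569918·exp(-0.36735) = 0.394707] × [0.484068] = 0.191065
  L_2 = [(1/(2.5·√(2π)))·exp(−(-0.3−2.8)²/(2·2.5²)) = 0.159577·exp(-0.76880) = 0.0739749] × [0.0415844] = 0.00307621
Prior × likelihood for each component:
  w_1·L_1 = 0.36 × 0.191065 = 0.0687835
  w_2·L_2 = 0.64 × 0.00307621 = 0.00196877
Marginal: 0.0687835 + 0.00196877 = 0.0707523
P(Group 1 | x₁,x₂) ≈ 0.972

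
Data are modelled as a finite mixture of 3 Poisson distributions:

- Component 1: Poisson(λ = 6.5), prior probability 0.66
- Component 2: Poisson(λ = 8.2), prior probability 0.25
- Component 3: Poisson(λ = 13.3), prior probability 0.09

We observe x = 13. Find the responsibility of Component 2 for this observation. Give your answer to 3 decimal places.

P(component k | x) = π_k·f_k(x) / marginal(x), where marginal(x) = Σ_j π_j·f_j(x).
Evaluate each component's likelihood at the observed value:
  f_1 = e^(−6.5)·6.5^13/13! = 0.00892646
  f_2 = e^(−8.2)·8.2^13/13! = 0.033426
  f_3 = e^(−13.3)·13.3^13/13! = 0.109566
Multiply by the mixture weights:
  π_1·f_1 = 0.66 × 0.00892646 = 0.00589146
  π_2·f_2 = 0.25 × 0.033426 = 0.00835651
  π_3·f_3 = 0.09 × 0.109566 = 0.00986091
Sum: 0.00589146 + 0.00835651 + 0.00986091 = 0.0241089
So the posterior for Component 2 is 0.00835651 / 0.0241089 ≈ 0.347.

0.347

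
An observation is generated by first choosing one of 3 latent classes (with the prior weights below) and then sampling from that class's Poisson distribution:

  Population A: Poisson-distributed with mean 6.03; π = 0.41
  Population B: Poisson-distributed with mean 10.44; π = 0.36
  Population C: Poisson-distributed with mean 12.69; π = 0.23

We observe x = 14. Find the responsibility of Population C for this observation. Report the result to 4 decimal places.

The responsibility of component k is π_k f_k(x) divided by Σ_j π_j f_j(x).
Poisson probabilities:
  f_A = 0.00231867
  f_B = 0.0612864
  f_C = 0.099279
Unnormalised posteriors:
  π_A·f_A = 0.41 × 0.00231867 = 0.000950653
  π_B·f_B = 0.36 × 0.0612864 = 0.0220631
  π_C·f_C = 0.23 × 0.099279 = 0.0228342
Sum: 0.000950653 + 0.0220631 + 0.0228342 = 0.0458479
P(Population C | data) ≈ 0.4980

0.4980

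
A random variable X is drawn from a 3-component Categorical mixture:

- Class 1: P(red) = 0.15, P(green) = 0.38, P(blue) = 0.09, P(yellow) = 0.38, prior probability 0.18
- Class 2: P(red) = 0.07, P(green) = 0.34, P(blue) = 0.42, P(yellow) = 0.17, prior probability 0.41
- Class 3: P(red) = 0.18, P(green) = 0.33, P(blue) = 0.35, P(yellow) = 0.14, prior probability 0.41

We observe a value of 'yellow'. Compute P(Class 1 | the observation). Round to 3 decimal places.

By Bayes' theorem, P(k | x) = P(Z=k) f_k(x) / Σ_j P(Z=j) f_j(x).
Component likelihoods at x = 'yellow':
  f_1 = 0.38
  f_2 = 0.17
  f_3 = 0.14
Multiply by the mixture weights:
  P(Z=1)·f_1 = 0.18 × 0.38 = 0.0684
  P(Z=2)·f_2 = 0.41 × 0.17 = 0.0697
  P(Z=3)·f_3 = 0.41 × 0.14 = 0.0574
Evidence: 0.0684 + 0.0697 + 0.0574 = 0.1955
So the posterior for Class 1 is 0.0684 / 0.1955 ≈ 0.350.

0.350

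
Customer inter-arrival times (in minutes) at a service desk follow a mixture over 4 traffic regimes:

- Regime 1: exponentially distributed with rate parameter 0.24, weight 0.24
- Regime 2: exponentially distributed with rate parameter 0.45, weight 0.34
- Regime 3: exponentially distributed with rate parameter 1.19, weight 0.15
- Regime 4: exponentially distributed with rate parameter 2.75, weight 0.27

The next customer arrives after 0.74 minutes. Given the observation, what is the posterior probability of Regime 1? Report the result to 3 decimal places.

The responsibility of component k is π_k f_k(x) divided by Σ_j π_j f_j(x).
Exponential densities:
  f_1 = 0.200947
  f_2 = 0.322547
  f_3 = 0.493296
  f_4 = 0.359371
Unnormalised posteriors:
  π_1·f_1 = 0.24 × 0.200947 = 0.0482272
  π_2·f_2 = 0.34 × 0.322547 = 0.109666
  π_3·f_3 = 0.15 × 0.493296 = 0.0739943
  π_4·f_4 = 0.27 × 0.359371 = 0.0970303
Normaliser: 0.0482272 + 0.109666 + 0.0739943 + 0.0970303 = 0.328918
So the posterior for Regime 1 is 0.0482272 / 0.328918 ≈ 0.147.

0.147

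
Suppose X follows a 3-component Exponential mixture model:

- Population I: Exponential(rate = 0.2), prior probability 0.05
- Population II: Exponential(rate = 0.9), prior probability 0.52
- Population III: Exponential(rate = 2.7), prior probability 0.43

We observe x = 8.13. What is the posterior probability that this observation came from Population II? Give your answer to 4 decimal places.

By Bayes' theorem, P(k | x) = P(Z=k) f_k(x) / Σ_j P(Z=j) f_j(x).
Exponential densities:
  f_I = 0.039343
  f_II = 0.000597737
  f_III = 7.9098e-10
Unnormalised posteriors:
  P(Z=I)·f_I = 0.05 × 0.039343 = 0.00196715
  P(Z=II)·f_II = 0.52 × 0.000597737 = 0.000310823
  P(Z=III)·f_III = 0.43 × 7.9098e-10 = 3.40121e-10
Marginal: 0.00196715 + 0.000310823 + 3.40121e-10 = 0.00227797
P(Population II | data) = 0.000310823 / 0.00227797 ≈ 0.1364

0.1364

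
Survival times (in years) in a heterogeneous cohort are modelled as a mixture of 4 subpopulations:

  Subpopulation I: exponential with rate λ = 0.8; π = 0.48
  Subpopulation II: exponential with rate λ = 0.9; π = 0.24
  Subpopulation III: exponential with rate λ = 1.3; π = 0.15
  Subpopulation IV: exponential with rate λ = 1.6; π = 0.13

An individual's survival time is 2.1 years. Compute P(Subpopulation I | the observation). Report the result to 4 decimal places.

0.5765

Apply Bayes' rule: the posterior for each component is proportional to its prior times its likelihood at x.
Evaluate each component's likelihood at the observed value:
  p_I = 0.149099
  p_II = 0.135965
  p_III = 0.0847851
  p_IV = 0.0555764
Multiply by the mixture weights:
  w_I·p_I = 0.48 × 0.149099 = 0.0715676
  w_II·p_II = 0.24 × 0.135965 = 0.0326315
  w_III·p_III = 0.15 × 0.0847851 = 0.0127178
  w_IV·p_IV = 0.13 × 0.0555764 = 0.00722493
Sum: 0.0715676 + 0.0326315 + 0.0127178 + 0.00722493 = 0.124142
So the posterior for Subpopulation I is 0.0715676 / 0.124142 ≈ 0.5765.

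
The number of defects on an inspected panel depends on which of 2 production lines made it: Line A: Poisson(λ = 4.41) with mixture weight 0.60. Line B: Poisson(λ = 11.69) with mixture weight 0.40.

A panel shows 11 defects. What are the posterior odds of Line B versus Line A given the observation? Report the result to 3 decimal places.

20.863

Posterior odds = (π_i f_i(x)) / (π_j f_j(x)); the normalising sum cancels.
Evaluate each component's likelihood at the observed value:
  p_A = e^(−4.41)·4.41^11/11! = 0.0037362
  p_B = e^(−11.69)·11.69^11/11! = 0.116923
0.0467694 / 0.00224172 ≈ 20.863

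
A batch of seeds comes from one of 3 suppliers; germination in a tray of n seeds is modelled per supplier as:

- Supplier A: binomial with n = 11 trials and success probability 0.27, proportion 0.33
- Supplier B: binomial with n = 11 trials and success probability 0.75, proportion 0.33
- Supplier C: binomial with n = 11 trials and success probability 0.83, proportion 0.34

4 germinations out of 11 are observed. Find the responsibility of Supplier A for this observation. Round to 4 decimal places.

By Bayes' theorem, P(k | x) = w_k f_k(x) / Σ_j w_j f_j(x).
Binomial probabilities:
  L_A = C(11,4)·0.27^4·0.73^7 = 330·0.00531441·0.110474 = 0.193744
  L_B = C(11,4)·0.75^4·0.25^7 = 330·0.316406·6.10352e-05 = 0.00637293
  L_C = C(11,4)·0.83^4·0.17^7 = 330·0.474583·4.10339e-06 = 0.000642641
Prior × likelihood for each component:
  w_A·L_A = 0.33 × 0.193744 = 0.0639356
  w_B·L_B = 0.33 × 0.00637293 = 0.00210307
  w_C·L_C = 0.34 × 0.000642641 = 0.000218498
Denominator: 0.0639356 + 0.00210307 + 0.000218498 = 0.0662572
So the posterior for Supplier A is 0.0639356 / 0.0662572 ≈ 0.9650.

0.9650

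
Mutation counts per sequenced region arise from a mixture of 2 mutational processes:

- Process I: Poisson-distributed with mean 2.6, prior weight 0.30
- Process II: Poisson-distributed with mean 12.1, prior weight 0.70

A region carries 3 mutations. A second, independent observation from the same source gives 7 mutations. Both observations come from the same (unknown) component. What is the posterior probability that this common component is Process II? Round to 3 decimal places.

The responsibility of component k is P(Z=k) f_k(x) divided by Σ_j P(Z=j) f_j(x).
Since both observations come from the same component, the likelihood for component k is f_k(x₁)·f_k(x₂).
  L_I = [0.217572] × [0.0118363] = 0.00257526
  L_II = [0.0016415] × [0.0418894] = 6.87615e-05
Weight by the priors:
  P(Z=I)·L_I = 0.30 × 0.00257526 = 0.000772577
  P(Z=II)·L_II = 0.70 × 6.87615e-05 = 4.81331e-05
Marginal: 0.000772577 + 4.81331e-05 = 0.00082071
Responsibility of Process II: 4.81331e-05 / 0.00082071 ≈ 0.059

0.059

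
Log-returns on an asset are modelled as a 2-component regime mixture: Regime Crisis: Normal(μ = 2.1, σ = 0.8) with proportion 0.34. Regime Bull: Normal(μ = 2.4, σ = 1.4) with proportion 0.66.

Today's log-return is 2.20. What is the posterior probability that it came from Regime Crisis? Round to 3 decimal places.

0.475

Posterior ∝ prior × likelihood, so P(k | x) ∝ π_k f_k(x); normalise over all components.
Normal densities:
  f_Crisis = 0.494797
  f_Bull = 0.282066
Multiply by the mixture weights:
  π_Crisis·f_Crisis = 0.34 × 0.494797 = 0.168231
  π_Bull·f_Bull = 0.66 × 0.282066 = 0.186163
Denominator: 0.168231 + 0.186163 = 0.354394
P(Regime Crisis | x) = 0.168231 / 0.354394 ≈ 0.475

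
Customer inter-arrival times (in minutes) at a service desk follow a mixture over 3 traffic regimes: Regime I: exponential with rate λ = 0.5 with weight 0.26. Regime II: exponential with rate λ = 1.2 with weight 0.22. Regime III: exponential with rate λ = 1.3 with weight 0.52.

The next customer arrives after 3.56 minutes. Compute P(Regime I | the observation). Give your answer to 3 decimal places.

P(component k | x) = w_k·f_k(x) / marginal(x), where marginal(x) = Σ_j w_j·f_j(x).
Exponential densities:
  L_I = 0.5·e^(−0.5·3.56) = 0.5·e^(−1.7800) = 0.0843191
  L_II = 1.2·e^(−1.2·3.56) = 1.2·e^(−4.2720) = 0.0167446
  L_III = 1.3·e^(−1.3·3.56) = 1.3·e^(−4.6280) = 0.0127066
Prior × likelihood for each component:
  w_I·L_I = 0.26 × 0.0843191 = 0.021923
  w_II·L_II = 0.22 × 0.0167446 = 0.00368382
  w_III·L_III = 0.52 × 0.0127066 = 0.00660742
Normaliser: 0.021923 + 0.00368382 + 0.00660742 = 0.0322142
P(Regime I | data) ≈ 0.681

0.681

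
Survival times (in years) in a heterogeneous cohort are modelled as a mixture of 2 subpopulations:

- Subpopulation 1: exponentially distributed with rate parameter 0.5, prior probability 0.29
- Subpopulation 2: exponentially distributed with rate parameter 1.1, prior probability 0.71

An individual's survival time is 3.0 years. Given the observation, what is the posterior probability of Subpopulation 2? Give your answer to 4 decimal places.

P(component k | x) = π_k·f_k(x) / marginal(x), where marginal(x) = Σ_j π_j·f_j(x).
Exponential densities:
  p_1 = 0.5·e^(−0.5·3.0) = 0.5·e^(−1.5000) = 0.111565
  p_2 = 1.1·e^(−1.1·3.0) = 1.1·e^(−3.3000) = 0.0405715
Multiply by the mixture weights:
  π_1·p_1 = 0.29 × 0.111565 = 0.0323539
  π_2·p_2 = 0.71 × 0.0405715 = 0.0288058
Marginal: 0.0323539 + 0.0288058 = 0.0611596
P(Subpopulation 2 | data) = 0.0288058 / 0.0611596 ≈ 0.4710

0.4710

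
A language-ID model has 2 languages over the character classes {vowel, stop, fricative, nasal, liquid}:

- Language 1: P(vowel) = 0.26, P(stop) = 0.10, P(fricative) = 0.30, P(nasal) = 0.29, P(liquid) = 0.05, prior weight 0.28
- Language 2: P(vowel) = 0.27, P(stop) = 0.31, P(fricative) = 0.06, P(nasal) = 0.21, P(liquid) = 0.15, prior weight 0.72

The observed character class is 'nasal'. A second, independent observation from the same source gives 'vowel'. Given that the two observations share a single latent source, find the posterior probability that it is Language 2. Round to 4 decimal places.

0.6591

By Bayes' theorem, P(k | x) = π_k f_k(x) / Σ_j π_j f_j(x).
Since both observations come from the same component, the likelihood for component k is f_k(x₁)·f_k(x₂).
  f_1 = [P(nasal | comp) = 0.29] × [0.26] = 0.0754
  f_2 = [P(nasal | comp) = 0.21] × [0.27] = 0.0567
Multiply by the mixture weights:
  π_1·f_1 = 0.28 × 0.0754 = 0.021112
  π_2·f_2 = 0.72 × 0.0567 = 0.040824
Marginal: 0.021112 + 0.040824 = 0.061936
Responsibility of Language 2: 0.040824 / 0.061936 ≈ 0.6591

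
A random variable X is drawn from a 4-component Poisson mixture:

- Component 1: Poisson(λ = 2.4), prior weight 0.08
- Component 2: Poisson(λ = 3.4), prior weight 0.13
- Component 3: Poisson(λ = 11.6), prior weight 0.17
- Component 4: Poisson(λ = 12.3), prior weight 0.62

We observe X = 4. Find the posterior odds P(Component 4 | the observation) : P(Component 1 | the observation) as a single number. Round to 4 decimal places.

Since P(k|x) ∝ P(Z=k) f_k(x), the posterior odds are P(Z=i) f_i(x) / (P(Z=j) f_j(x)).
Evaluate each component's likelihood at the observed value:
  L_1 = 0.125408
  L_2 = 0.185825
  L_3 = 0.0069152
  L_4 = 0.00434097
Odds = (0.62/0.08) × (0.00434097/0.125408) = 7.75 × 0.0346147 ≈ 0.2683

0.2683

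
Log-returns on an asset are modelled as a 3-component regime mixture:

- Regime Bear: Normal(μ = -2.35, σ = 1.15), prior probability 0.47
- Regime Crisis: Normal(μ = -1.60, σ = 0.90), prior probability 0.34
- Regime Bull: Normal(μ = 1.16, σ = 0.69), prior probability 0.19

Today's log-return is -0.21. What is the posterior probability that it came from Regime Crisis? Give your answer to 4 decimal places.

0.5087

By Bayes' theorem, P(k | x) = π_k f_k(x) / Σ_j π_j f_j(x).
Component likelihoods at x = -0.21:
  L_Bear = (1/(1.15·√(2π)))·exp(−(-0.21−-2.35)²/(2·1.15²)) = 0.346906·exp(-1.73142) = 0.061414
  L_Crisis = (1/(0.90·√(2π)))·exp(−(-0.21−-1.60)²/(2·0.90²)) = 0.443269·exp(-1.19265) = 0.134494
  L_Bull = (1/(0.69·√(2π)))·exp(−(-0.21−1.16)²/(2·0.69²)) = 0.578177·exp(-1.97112) = 0.0805406
Prior × likelihood for each component:
  π_Bear·L_Bear = 0.47 × 0.061414 = 0.0288646
  π_Crisis·L_Crisis = 0.34 × 0.134494 = 0.0457281
  π_Bull·L_Bull = 0.19 × 0.0805406 = 0.0153027
Denominator: 0.0288646 + 0.0457281 + 0.0153027 = 0.0898954
P(Regime Crisis | the observation) = 0.0457281 / 0.0898954 ≈ 0.5087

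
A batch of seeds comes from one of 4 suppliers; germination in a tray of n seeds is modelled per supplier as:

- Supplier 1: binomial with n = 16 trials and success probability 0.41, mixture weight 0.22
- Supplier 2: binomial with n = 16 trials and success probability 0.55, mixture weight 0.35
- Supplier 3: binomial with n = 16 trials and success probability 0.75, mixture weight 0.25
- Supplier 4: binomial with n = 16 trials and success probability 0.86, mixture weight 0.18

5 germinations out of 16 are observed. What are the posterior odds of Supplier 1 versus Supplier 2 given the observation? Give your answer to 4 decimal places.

The posterior odds equal the prior odds times the likelihood ratio: (π_i/π_j)·(f_i(x)/f_j(x)).
Binomial probabilities:
  p_1 = 0.152607
  p_2 = 0.0336848
  p_3 = 0.000247132
  p_4 = 8.32115e-07
Odds = (0.22/0.35) × (0.152607/0.0336848) = 0.628571 × 4.53044 ≈ 2.8477

2.8477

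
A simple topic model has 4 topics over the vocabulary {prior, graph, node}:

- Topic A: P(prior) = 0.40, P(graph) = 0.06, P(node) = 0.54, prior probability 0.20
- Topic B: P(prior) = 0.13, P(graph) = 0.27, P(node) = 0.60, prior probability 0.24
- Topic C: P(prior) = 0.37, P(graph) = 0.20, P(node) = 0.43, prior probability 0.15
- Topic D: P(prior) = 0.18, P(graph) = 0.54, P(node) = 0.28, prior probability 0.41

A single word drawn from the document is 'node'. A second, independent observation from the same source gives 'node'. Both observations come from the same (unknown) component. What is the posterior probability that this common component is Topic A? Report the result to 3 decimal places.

0.285

Posterior ∝ prior × likelihood, so P(k | x) ∝ P(Z=k) f_k(x); normalise over all components.
Since both observations come from the same component, the likelihood for component k is f_k(x₁)·f_k(x₂).
  p_A = [P(node | comp) = 0.54] × [0.54] = 0.2916
  p_B = [P(node | comp) = 0.60] × [0.6] = 0.36
  p_C = [P(node | comp) = 0.43] × [0.43] = 0.1849
  p_D = [P(node | comp) = 0.28] × [0.28] = 0.0784
Weight by the priors:
  P(Z=A)·p_A = 0.20 × 0.2916 = 0.05832
  P(Z=B)·p_B = 0.24 × 0.36 = 0.0864
  P(Z=C)·p_C = 0.15 × 0.1849 = 0.027735
  P(Z=D)·p_D = 0.41 × 0.0784 = 0.032144
Marginal: 0.05832 + 0.0864 + 0.027735 + 0.032144 = 0.204599
So the posterior for Topic A is 0.05832 / 0.204599 ≈ 0.285.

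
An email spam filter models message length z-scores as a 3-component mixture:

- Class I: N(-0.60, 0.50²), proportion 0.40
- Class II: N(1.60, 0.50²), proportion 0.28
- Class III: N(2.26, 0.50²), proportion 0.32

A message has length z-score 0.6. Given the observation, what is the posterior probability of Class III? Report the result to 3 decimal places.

The responsibility of component k is w_k f_k(x) divided by Σ_j w_j f_j(x).
Component likelihoods at x = 0.6:
  p_I = (1/(0.50·√(2π)))·exp(−(0.6−-0.60)²/(2·0.50²)) = 0.797885·exp(-2.88000) = 0.0447891
  p_II = (1/(0.50·√(2π)))·exp(−(0.6−1.60)²/(2·0.50²)) = 0.797885·exp(-2.00000) = 0.107982
  p_III = (1/(0.50·√(2π)))·exp(−(0.6−2.26)²/(2·0.50²)) = 0.797885·exp(-5.51120) = 0.00322445
Unnormalised posteriors:
  w_I·p_I = 0.40 × 0.0447891 = 0.0179156
  w_II·p_II = 0.28 × 0.107982 = 0.0302349
  w_III·p_III = 0.32 × 0.00322445 = 0.00103183
Sum: 0.0179156 + 0.0302349 + 0.00103183 = 0.0491824
So the posterior for Class III is 0.00103183 / 0.0491824 ≈ 0.021.

0.021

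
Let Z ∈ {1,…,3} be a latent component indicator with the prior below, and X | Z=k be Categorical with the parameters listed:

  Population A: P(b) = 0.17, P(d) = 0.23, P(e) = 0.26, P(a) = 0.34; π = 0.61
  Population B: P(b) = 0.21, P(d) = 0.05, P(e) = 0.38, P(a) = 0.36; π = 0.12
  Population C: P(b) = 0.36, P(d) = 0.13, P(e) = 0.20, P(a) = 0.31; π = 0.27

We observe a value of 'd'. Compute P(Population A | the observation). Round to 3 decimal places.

By Bayes' theorem, P(k | x) = P(Z=k) f_k(x) / Σ_j P(Z=j) f_j(x).
Evaluate each component's likelihood at the observed value:
  L_A = P(d | comp) = 0.23
  L_B = P(d | comp) = 0.05
  L_C = P(d | comp) = 0.13
Prior × likelihood for each component:
  P(Z=A)·L_A = 0.61 × 0.23 = 0.1403
  P(Z=B)·L_B = 0.12 × 0.05 = 0.006
  P(Z=C)·L_C = 0.27 × 0.13 = 0.0351
Evidence: 0.1403 + 0.006 + 0.0351 = 0.1814
P(Population A | the observation) = 0.1403 / 0.1814 ≈ 0.773

0.773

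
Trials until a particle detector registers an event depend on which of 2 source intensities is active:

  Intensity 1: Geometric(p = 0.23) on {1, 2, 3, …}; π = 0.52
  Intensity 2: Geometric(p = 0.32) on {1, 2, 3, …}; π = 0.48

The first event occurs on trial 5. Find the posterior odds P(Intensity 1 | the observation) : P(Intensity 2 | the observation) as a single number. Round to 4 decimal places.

1.2802

Since P(k|x) ∝ P(Z=k) f_k(x), the posterior odds are P(Z=i) f_i(x) / (P(Z=j) f_j(x)).
Evaluate each component's likelihood at the observed value:
  L_1 = 0.080852
  L_2 = 0.0684204
Odds = (0.52/0.48) × (0.080852/0.0684204) = 1.08333 × 1.18169 ≈ 1.2802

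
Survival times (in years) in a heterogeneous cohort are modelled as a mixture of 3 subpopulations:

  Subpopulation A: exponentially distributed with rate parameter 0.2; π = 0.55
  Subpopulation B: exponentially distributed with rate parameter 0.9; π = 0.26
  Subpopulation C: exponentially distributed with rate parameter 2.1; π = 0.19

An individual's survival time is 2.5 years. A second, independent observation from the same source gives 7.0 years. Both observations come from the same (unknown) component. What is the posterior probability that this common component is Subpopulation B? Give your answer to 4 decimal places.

0.0122

Apply Bayes' rule: the posterior for each component is proportional to its prior times its likelihood at x.
Since both observations come from the same component, the likelihood for component k is f_k(x₁)·f_k(x₂).
  p_A = [0.121306] × [0.0493194] = 0.00598274
  p_B = [0.0948593] × [0.00165267] = 0.000156772
  p_C = [0.0110198] × [8.67142e-07] = 9.55573e-09
Multiply by the mixture weights:
  π_A·p_A = 0.55 × 0.00598274 = 0.00329051
  π_B·p_B = 0.26 × 0.000156772 = 4.07606e-05
  π_C·p_C = 0.19 × 9.55573e-09 = 1.81559e-09
Marginal: 0.00329051 + 4.07606e-05 + 1.81559e-09 = 0.00333127
P(Subpopulation B | x) ≈ 0.0122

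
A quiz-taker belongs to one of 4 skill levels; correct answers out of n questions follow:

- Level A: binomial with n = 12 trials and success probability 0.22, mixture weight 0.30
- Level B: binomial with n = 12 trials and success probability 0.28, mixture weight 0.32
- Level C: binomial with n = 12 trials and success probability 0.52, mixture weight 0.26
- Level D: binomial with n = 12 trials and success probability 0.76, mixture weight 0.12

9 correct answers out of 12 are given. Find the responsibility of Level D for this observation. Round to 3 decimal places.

0.633

By Bayes' theorem, P(k | x) = w_k f_k(x) / Σ_j w_j f_j(x).
Binomial probabilities:
  f_A = C(12,9)·0.22^9·0.78^3 = 220·1.20727e-06·0.474552 = 0.000126041
  f_B = C(12,9)·0.28^9·0.72^3 = 220·1.05785e-05·0.373248 = 0.000868645
  f_C = C(12,9)·0.52^9·0.48^3 = 220·0.00277991·0.110592 = 0.0676358
  f_D = C(12,9)·0.76^9·0.24^3 = 220·0.0845906·0.013824 = 0.257264
Unnormalised posteriors:
  w_A·f_A = 0.30 × 0.000126041 = 3.78122e-05
  w_B·f_B = 0.32 × 0.000868645 = 0.000277966
  w_C·f_C = 0.26 × 0.0676358 = 0.0175853
  w_D·f_D = 0.12 × 0.257264 = 0.0308717
Sum: 3.78122e-05 + 0.000277966 + 0.0175853 + 0.0308717 = 0.0487727
Responsibility of Level D: 0.0308717 / 0.0487727 ≈ 0.633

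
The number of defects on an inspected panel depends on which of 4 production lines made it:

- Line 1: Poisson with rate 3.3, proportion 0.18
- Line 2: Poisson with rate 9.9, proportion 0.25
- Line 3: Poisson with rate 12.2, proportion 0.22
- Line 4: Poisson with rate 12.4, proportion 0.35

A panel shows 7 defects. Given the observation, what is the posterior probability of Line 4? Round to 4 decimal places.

0.2551

The responsibility of component k is π_k f_k(x) divided by Σ_j π_j f_j(x).
Component likelihoods at x = 7 defects:
  L_1 = e^(−3.3)·3.3^7/7! = 0.0311886
  L_2 = e^(−9.9)·9.9^7/7! = 0.0927898
  L_3 = e^(−12.2)·12.2^7/7! = 0.0401509
  L_4 = e^(−12.4)·12.4^7/7! = 0.0368358
Unnormalised posteriors:
  π_1·L_1 = 0.18 × 0.0311886 = 0.00561394
  π_2·L_2 = 0.25 × 0.0927898 = 0.0231975
  π_3·L_3 = 0.22 × 0.0401509 = 0.0088332
  π_4·L_4 = 0.35 × 0.0368358 = 0.0128925
Normaliser: 0.00561394 + 0.0231975 + 0.0088332 + 0.0128925 = 0.0505371
P(Line 4 | data) = 0.0128925 / 0.0505371 ≈ 0.2551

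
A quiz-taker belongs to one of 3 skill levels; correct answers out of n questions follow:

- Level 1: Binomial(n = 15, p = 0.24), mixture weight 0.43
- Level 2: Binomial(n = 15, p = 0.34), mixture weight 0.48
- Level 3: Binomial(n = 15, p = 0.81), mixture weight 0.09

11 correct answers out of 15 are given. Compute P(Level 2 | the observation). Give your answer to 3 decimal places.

P(component k | x) = P(Z=k)·f_k(x) / marginal(x), where marginal(x) = Σ_j P(Z=j)·f_j(x).
Component likelihoods at x = 11 correct answers out of 15:
  p_1 = C(15,11)·0.24^11·0.76^4 = 1365·1.52168e-07·0.333622 = 6.92964e-05
  p_2 = C(15,11)·0.34^11·0.66^4 = 1365·7.01888e-06·0.189747 = 0.00181793
  p_3 = C(15,11)·0.81^11·0.19^4 = 1365·0.0984771·0.00130321 = 0.175179
Multiply by the mixture weights:
  P(Z=1)·p_1 = 0.43 × 6.92964e-05 = 2.97975e-05
  P(Z=2)·p_2 = 0.48 × 0.00181793 = 0.000872605
  P(Z=3)·p_3 = 0.09 × 0.175179 = 0.0157661
Denominator: 2.97975e-05 + 0.000872605 + 0.0157661 = 0.0166685
Responsibility of Level 2: 0.000872605 / 0.0166685 ≈ 0.052

0.052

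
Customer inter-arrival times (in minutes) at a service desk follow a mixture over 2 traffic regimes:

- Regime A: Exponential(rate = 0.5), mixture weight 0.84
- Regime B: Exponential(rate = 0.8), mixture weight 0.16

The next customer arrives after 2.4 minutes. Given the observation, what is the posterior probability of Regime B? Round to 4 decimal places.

By Bayes' theorem, P(k | x) = P(Z=k) f_k(x) / Σ_j P(Z=j) f_j(x).
Exponential densities:
  L_A = 0.150597
  L_B = 0.117286
Weight by the priors:
  P(Z=A)·L_A = 0.84 × 0.150597 = 0.126502
  P(Z=B)·L_B = 0.16 × 0.117286 = 0.0187657
Denominator: 0.126502 + 0.0187657 = 0.145267
P(Regime B | data) = 0.0187657 / 0.145267 ≈ 0.1292

0.1292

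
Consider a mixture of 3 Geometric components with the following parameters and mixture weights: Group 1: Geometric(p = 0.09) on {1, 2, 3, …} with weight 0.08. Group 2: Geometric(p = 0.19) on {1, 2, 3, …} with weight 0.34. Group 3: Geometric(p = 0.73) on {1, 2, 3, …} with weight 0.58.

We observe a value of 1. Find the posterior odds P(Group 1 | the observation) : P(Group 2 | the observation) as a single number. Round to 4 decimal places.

The posterior odds equal the prior odds times the likelihood ratio: (π_i/π_j)·(f_i(x)/f_j(x)).
Geometric probabilities:
  L_1 = 0.09
  L_2 = 0.19
  L_3 = 0.73
0.0072 / 0.0646 ≈ 0.1115

0.1115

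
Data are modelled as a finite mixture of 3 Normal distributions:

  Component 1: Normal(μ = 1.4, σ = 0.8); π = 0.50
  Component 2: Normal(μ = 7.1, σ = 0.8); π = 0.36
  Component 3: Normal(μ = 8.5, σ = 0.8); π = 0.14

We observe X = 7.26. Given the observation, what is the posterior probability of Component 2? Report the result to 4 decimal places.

The responsibility of component k is π_k f_k(x) divided by Σ_j π_j f_j(x).
Evaluate each component's likelihood at the observed value:
  L_1 = 1.11339e-12
  L_2 = 0.488803
  L_3 = 0.150011
Multiply by the mixture weights:
  π_1·L_1 = 0.50 × 1.11339e-12 = 5.56697e-13
  π_2·L_2 = 0.36 × 0.488803 = 0.175969
  π_3·L_3 = 0.14 × 0.150011 = 0.0210016
Denominator: 5.56697e-13 + 0.175969 + 0.0210016 = 0.196971
Responsibility of Component 2: 0.175969 / 0.196971 ≈ 0.8934

0.8934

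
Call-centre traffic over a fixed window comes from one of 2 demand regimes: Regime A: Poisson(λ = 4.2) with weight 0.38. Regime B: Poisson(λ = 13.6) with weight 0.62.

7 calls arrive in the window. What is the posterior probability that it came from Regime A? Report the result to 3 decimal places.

0.665

Posterior ∝ prior × likelihood, so P(k | x) ∝ π_k f_k(x); normalise over all components.
Poisson probabilities:
  p_A = e^(−4.2)·4.2^7/7! = 0.0685927
  p_B = e^(−13.6)·13.6^7/7! = 0.0211805
Multiply by the mixture weights:
  π_A·p_A = 0.38 × 0.0685927 = 0.0260652
  π_B·p_B = 0.62 × 0.0211805 = 0.0131319
Normaliser: 0.0260652 + 0.0131319 = 0.0391971
So the posterior for Regime A is 0.0260652 / 0.0391971 ≈ 0.665.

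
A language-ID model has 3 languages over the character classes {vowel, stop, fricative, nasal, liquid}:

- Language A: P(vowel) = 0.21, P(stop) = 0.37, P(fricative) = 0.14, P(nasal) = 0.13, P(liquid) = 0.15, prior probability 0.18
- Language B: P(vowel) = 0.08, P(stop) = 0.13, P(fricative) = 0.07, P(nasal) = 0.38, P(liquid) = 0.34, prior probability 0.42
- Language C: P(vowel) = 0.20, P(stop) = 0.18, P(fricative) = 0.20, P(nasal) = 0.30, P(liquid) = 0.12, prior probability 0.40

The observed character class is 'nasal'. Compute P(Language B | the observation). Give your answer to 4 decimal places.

Apply Bayes' rule: the posterior for each component is proportional to its prior times its likelihood at x.
Component likelihoods at x = 'nasal':
  L_A = 0.13
  L_B = 0.38
  L_C = 0.3
Unnormalised posteriors:
  P(Z=A)·L_A = 0.18 × 0.13 = 0.0234
  P(Z=B)·L_B = 0.42 × 0.38 = 0.1596
  P(Z=C)·L_C = 0.40 × 0.3 = 0.12
Marginal: 0.0234 + 0.1596 + 0.12 = 0.303
P(Language B | the observation) ≈ 0.5267

0.5267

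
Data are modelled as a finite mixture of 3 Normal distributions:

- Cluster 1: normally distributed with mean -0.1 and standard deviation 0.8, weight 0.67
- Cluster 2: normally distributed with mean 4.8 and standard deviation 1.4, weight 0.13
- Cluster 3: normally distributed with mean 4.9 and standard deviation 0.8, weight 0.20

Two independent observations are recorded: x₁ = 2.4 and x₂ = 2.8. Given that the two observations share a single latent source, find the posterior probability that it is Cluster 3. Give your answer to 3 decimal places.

Apply Bayes' rule: the posterior for each component is proportional to its prior times its likelihood at x.
Since both observations come from the same component, the likelihood for component k is f_k(x₁)·f_k(x₂).
  L_1 = [(1/(0.8·√(2π)))·exp(−(2.4−-0.1)²/(2·0.8²)) = 0.498678·exp(-4.88281) = 0.00377782] × [0.000698827] = 2.64004e-06
  L_2 = [(1/(1.4·√(2π)))·exp(−(2.4−4.8)²/(2·1.4²)) = 0.284959·exp(-1.46939) = 0.0655594] × [0.102713] = 0.00673379
  L_3 = [(1/(0.8·√(2π)))·exp(−(2.4−4.9)²/(2·0.8²)) = 0.498678·exp(-4.88281) = 0.00377782] × [0.0159052] = 6.00871e-05
Prior × likelihood for each component:
  P(Z=1)·L_1 = 0.67 × 2.64004e-06 = 1.76883e-06
  P(Z=2)·L_2 = 0.13 × 0.00673379 = 0.000875392
  P(Z=3)·L_3 = 0.20 × 6.00871e-05 = 1.20174e-05
Denominator: 1.76883e-06 + 0.000875392 + 1.20174e-05 = 0.000889179
P(Cluster 3 | x) = 1.20174e-05 / 0.000889179 ≈ 0.014

0.014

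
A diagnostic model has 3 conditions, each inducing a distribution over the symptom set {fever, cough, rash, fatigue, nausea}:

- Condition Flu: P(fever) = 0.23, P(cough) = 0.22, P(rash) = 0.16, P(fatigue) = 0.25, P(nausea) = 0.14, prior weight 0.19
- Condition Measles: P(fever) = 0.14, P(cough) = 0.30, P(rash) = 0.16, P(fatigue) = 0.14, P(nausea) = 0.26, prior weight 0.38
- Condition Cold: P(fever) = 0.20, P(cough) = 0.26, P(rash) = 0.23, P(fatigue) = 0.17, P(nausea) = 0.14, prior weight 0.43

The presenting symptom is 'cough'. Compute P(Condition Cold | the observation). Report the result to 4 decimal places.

0.4178

Posterior ∝ prior × likelihood, so P(k | x) ∝ π_k f_k(x); normalise over all components.
Categorical probabilities:
  p_Flu = P(cough | comp) = 0.22
  p_Measles = P(cough | comp) = 0.30
  p_Cold = P(cough | comp) = 0.26
Multiply by the mixture weights:
  π_Flu·p_Flu = 0.19 × 0.22 = 0.0418
  π_Measles·p_Measles = 0.38 × 0.3 = 0.114
  π_Cold·p_Cold = 0.43 × 0.26 = 0.1118
Marginal: 0.0418 + 0.114 + 0.1118 = 0.2676
P(Condition Cold | the observation) = 0.1118 / 0.2676 ≈ 0.4178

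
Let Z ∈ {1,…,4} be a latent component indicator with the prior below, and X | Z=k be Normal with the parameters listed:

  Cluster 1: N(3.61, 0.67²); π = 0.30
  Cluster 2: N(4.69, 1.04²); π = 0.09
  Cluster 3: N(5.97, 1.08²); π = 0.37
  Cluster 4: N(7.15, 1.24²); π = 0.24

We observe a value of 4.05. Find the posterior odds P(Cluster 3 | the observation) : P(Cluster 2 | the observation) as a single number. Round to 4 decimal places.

Posterior odds = (w_i f_i(x)) / (w_j f_j(x)); the normalising sum cancels.
Normal densities:
  p_1 = (1/(0.67·√(2π)))·exp(−(4.05−3.61)²/(2·0.67²)) = 0.595436·exp(-0.21564) = 0.479938
  p_2 = (1/(1.04·√(2π)))·exp(−(4.05−4.69)²/(2·1.04²)) = 0.383598·exp(-0.18935) = 0.317427
  p_3 = (1/(1.08·√(2π)))·exp(−(4.05−5.97)²/(2·1.08²)) = 0.369391·exp(-1.58025) = 0.0760666
  p_4 = (1/(1.24·√(2π)))·exp(−(4.05−7.15)²/(2·1.24²)) = 0.321728·exp(-3.12500) = 0.0141357
Posterior odds = (w_3·p_3) / (w_2·p_2) = (0.37·0.0760666) / (0.09·0.317427) = 0.0281446 / 0.0285684 ≈ 0.9852

0.9852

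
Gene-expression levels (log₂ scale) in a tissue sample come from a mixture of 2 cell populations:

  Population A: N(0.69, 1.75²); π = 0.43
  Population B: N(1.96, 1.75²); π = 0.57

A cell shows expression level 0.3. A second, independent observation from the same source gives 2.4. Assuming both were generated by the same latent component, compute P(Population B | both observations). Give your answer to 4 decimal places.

By Bayes' theorem, P(k | x) = π_k f_k(x) / Σ_j π_j f_j(x).
Since both observations come from the same component, the likelihood for component k is f_k(x₁)·f_k(x₂).
  f_A = [0.222376] × [0.141429] = 0.0314503
  f_B = [0.145374] × [0.220874] = 0.0321093
Prior × likelihood for each component:
  π_A·f_A = 0.43 × 0.0314503 = 0.0135236
  π_B·f_B = 0.57 × 0.0321093 = 0.0183023
Normaliser: 0.0135236 + 0.0183023 = 0.0318259
P(Population B | x) = 0.0183023 / 0.0318259 ≈ 0.5751

0.5751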